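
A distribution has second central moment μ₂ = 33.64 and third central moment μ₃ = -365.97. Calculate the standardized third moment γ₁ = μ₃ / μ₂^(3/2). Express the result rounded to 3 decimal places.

σ = √μ₂ = √33.64 = 5.80000
σ³ = μ₂^(3/2) = 195.11200
γ₁ = μ₃/σ³ = -365.97 / 195.11200 ≈ -1.876

-1.876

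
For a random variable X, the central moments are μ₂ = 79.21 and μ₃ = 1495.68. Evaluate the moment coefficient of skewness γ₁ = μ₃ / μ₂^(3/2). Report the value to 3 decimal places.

σ = √μ₂ = √79.21 = 8.90000
σ³ = μ₂^(3/2) = 704.96900
γ₁ = μ₃/σ³ = 1495.68 / 704.96900 ≈ 2.122

2.122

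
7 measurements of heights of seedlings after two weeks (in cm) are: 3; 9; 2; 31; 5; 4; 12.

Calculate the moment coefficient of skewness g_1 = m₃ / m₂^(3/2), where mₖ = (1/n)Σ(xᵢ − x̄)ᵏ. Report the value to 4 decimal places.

x̄ = (3 + 9 + 2 + 31 + 5 + 4 + 12) / 7 = 9.4286
deviations (xᵢ − x̄): -6.4286, -0.4286, -7.4286, 21.5714, -4.4286, -5.4286, 2.5714
Σ(xᵢ − x̄)² = 617.7143 ⇒ m₂ = 617.7143/7 = 88.24490
Σ(xᵢ − x̄)³ = 9132.2449 ⇒ m₃ = 9132.2449/7 = 1304.60641
m₂^(3/2) = 88.24490^(1.5) = 828.96159
g_1 = m₃ / m₂^(3/2) = 1304.60641 / 828.96159 ≈ 1.5738

1.5738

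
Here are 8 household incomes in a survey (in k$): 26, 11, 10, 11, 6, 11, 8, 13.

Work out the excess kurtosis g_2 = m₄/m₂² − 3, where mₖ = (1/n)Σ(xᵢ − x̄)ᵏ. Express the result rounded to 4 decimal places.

x̄ = 12.0000
Σ(xᵢ − x̄)² = 256.0000 ⇒ m₂ = 32.00000
Σ(xᵢ − x̄)⁴ = 39988.0000 ⇒ m₄ = 4998.50000
m₂² = 1024.00000
g_2 = m₄/m₂² − 3 = 4.88135 − 3 ≈ 1.8813

1.8813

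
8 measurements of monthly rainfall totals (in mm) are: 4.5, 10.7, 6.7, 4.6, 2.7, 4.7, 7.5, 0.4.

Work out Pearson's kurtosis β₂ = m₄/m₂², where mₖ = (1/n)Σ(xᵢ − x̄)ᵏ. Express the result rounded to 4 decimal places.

2.6046

x̄ = 5.2250
Σ(xᵢ − x̄)² = 68.1750 ⇒ m₂ = 8.52188
Σ(xᵢ − x̄)⁴ = 1513.1995 ⇒ m₄ = 189.14993
m₂² = 72.62235
β₂ = m₄/m₂² = 189.14993 / 72.62235 ≈ 2.6046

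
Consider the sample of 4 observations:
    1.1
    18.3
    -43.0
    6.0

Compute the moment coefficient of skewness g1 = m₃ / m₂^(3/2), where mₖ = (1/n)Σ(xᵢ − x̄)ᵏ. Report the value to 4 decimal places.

x̄ = (1.1 + 18.3 - 43.0 + 6.0) / 4 = -4.4000
deviations (xᵢ − x̄): 5.5000, 22.7000, -38.6000, 10.4000
Σ(xᵢ − x̄)² = 2143.6600 ⇒ m₂ = 2143.6600/4 = 535.91500
Σ(xᵢ − x̄)³ = -44524.1340 ⇒ m₃ = -44524.1340/4 = -11131.03350
m₂^(3/2) = 535.91500^(1.5) = 12406.34544
g1 = m₃ / m₂^(3/2) = -11131.03350 / 12406.34544 ≈ -0.8972

-0.8972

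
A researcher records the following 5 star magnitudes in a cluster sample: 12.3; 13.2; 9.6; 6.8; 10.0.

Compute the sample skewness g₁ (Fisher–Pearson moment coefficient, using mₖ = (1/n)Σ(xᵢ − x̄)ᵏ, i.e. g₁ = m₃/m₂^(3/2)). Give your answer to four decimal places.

x̄ = (12.3 + 13.2 + 9.6 + 6.8 + 10.0) / 5 = 10.3800
deviations (xᵢ − x̄): 1.9200, 2.8200, -0.7800, -3.5800, -0.3800
Σ(xᵢ − x̄)² = 25.2080 ⇒ m₂ = 25.2080/5 = 5.04160
Σ(xᵢ − x̄)³ = -16.9085 ⇒ m₃ = -16.9085/5 = -3.38170
m₂^(3/2) = 5.04160^(1.5) = 11.32016
g₁ = m₃ / m₂^(3/2) = -3.38170 / 11.32016 ≈ -0.2987

-0.2987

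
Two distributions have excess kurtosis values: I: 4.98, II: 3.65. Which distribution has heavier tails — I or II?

I

Higher excess kurtosis ⇒ heavier tails relative to the normal distribution.
4.98 vs 3.65: the larger is 4.98, so I has heavier tails.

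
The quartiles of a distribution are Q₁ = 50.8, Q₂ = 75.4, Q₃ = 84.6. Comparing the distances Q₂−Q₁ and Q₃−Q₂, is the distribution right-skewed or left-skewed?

Q₂ − Q₁ = 24.6;  Q₃ − Q₂ = 9.2
Q₂ − Q₁ > Q₃ − Q₂ ⇒ the lower half is more spread out ⇒ left-skewed.

left-skewed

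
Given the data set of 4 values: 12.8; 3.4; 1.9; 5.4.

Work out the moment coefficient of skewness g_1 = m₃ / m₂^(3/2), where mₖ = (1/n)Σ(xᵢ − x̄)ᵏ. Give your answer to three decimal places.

0.865

x̄ = (12.8 + 3.4 + 1.9 + 5.4) / 4 = 5.8750
deviations (xᵢ − x̄): 6.9250, -2.4750, -3.9750, -0.4750
Σ(xᵢ − x̄)² = 70.1075 ⇒ m₂ = 70.1075/4 = 17.52688
Σ(xᵢ − x̄)³ = 254.0171 ⇒ m₃ = 254.0171/4 = 63.50428
m₂^(3/2) = 17.52688^(1.5) = 73.37646
g_1 = m₃ / m₂^(3/2) = 63.50428 / 73.37646 ≈ 0.865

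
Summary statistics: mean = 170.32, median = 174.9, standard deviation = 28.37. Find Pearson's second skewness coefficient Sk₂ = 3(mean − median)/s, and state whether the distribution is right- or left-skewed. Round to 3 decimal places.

-0.484, left-skewed

Sk₂ = 3(170.32 − 174.9) / 28.37 = 3 × -4.5800 / 28.37
    = -13.7400 / 28.37 ≈ -0.484
Sk₂ < 0 ⇒ mean < median ⇒ left-skewed (negative skew).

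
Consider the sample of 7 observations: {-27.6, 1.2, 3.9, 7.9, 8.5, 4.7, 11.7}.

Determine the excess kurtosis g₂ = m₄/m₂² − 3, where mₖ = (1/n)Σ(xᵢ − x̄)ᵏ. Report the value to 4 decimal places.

x̄ = 1.4714
Σ(xᵢ − x̄)² = 1056.8943 ⇒ m₂ = 150.98490
Σ(xᵢ − x̄)⁴ = 729512.9531 ⇒ m₄ = 104216.13615
m₂² = 22796.43941
g₂ = m₄/m₂² − 3 = 4.57160 − 3 ≈ 1.5716

1.5716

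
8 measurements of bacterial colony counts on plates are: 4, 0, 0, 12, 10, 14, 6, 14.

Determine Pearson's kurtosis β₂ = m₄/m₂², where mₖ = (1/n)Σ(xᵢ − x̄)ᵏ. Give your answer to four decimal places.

1.4833

x̄ = 7.5000
Σ(xᵢ − x̄)² = 238.0000 ⇒ m₂ = 29.75000
Σ(xᵢ − x̄)⁴ = 10502.5000 ⇒ m₄ = 1312.81250
m₂² = 885.06250
β₂ = m₄/m₂² = 1312.81250 / 885.06250 ≈ 1.4833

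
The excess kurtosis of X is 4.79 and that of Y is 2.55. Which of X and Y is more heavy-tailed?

Higher excess kurtosis ⇒ heavier tails relative to the normal distribution.
4.79 vs 2.55: the larger is 4.79, so X has heavier tails.

X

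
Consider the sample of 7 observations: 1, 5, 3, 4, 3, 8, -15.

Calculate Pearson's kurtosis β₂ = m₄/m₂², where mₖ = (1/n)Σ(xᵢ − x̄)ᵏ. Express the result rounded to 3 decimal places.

x̄ = 1.2857
Σ(xᵢ − x̄)² = 337.4286 ⇒ m₂ = 48.20408
Σ(xᵢ − x̄)⁴ = 72638.2682 ⇒ m₄ = 10376.89546
m₂² = 2323.63349
β₂ = m₄/m₂² = 10376.89546 / 2323.63349 ≈ 4.466

4.466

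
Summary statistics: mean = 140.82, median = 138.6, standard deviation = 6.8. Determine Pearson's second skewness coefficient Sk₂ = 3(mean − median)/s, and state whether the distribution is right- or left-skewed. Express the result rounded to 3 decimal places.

Sk₂ = 3(140.82 − 138.6) / 6.8 = 3 × 2.2200 / 6.8
    = 6.6600 / 6.8 ≈ 0.979
Sk₂ > 0 ⇒ mean > median ⇒ right-skewed (positive skew).

0.979, right-skewed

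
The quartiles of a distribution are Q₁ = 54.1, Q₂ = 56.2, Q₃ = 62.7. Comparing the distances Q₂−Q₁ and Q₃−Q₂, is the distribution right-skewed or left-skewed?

right-skewed

Q₂ − Q₁ = 2.1;  Q₃ − Q₂ = 6.5
Q₃ − Q₂ > Q₂ − Q₁ ⇒ the upper half is more spread out ⇒ right-skewed.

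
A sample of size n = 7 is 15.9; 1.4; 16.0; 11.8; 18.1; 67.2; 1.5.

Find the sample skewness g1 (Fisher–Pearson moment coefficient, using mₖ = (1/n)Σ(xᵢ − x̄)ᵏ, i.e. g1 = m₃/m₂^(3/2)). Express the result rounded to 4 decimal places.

1.6364

x̄ = (15.9 + 1.4 + 16.0 + 11.8 + 18.1 + 67.2 + 1.5) / 7 = 18.8429
deviations (xᵢ − x̄): -2.9429, -17.4429, -2.8429, -7.0429, -0.7429, 48.3571, -17.3429
Σ(xᵢ − x̄)² = 3010.3371 ⇒ m₂ = 3010.3371/7 = 430.04816
Σ(xᵢ − x̄)³ = 102157.4351 ⇒ m₃ = 102157.4351/7 = 14593.91930
m₂^(3/2) = 430.04816^(1.5) = 8918.16793
g1 = m₃ / m₂^(3/2) = 14593.91930 / 8918.16793 ≈ 1.6364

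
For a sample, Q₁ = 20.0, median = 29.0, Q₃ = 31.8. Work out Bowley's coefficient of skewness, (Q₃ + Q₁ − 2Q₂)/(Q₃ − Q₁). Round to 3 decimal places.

-0.525

numerator: Q₃ + Q₁ − 2Q₂ = 31.8 + 20.0 − 2×29.0 = -6.2000
denominator: Q₃ − Q₁ = 31.8 − 20.0 = 11.8000
Bowley skewness = -6.2000 / 11.8000 ≈ -0.525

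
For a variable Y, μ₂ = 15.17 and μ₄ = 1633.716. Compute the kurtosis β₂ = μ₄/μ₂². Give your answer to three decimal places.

μ₂² = 15.17² = 230.12890
μ₄/μ₂² = 1633.716 / 230.12890 = 7.09913
β₂ ≈ 7.099

7.099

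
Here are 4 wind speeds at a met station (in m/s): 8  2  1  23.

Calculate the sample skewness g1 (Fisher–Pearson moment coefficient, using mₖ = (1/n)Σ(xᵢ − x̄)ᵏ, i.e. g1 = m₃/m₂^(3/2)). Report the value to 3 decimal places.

x̄ = (8 + 2 + 1 + 23) / 4 = 8.5000
deviations (xᵢ − x̄): -0.5000, -6.5000, -7.5000, 14.5000
Σ(xᵢ − x̄)² = 309.0000 ⇒ m₂ = 309.0000/4 = 77.25000
Σ(xᵢ − x̄)³ = 2352.0000 ⇒ m₃ = 2352.0000/4 = 588.00000
m₂^(3/2) = 77.25000^(1.5) = 678.96554
g1 = m₃ / m₂^(3/2) = 588.00000 / 678.96554 ≈ 0.866

0.866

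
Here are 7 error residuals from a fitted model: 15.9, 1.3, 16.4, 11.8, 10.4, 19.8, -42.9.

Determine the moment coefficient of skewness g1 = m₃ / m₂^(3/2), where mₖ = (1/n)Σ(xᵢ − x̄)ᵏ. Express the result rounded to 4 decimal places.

x̄ = (15.9 + 1.3 + 16.4 + 11.8 + 10.4 + 19.8 - 42.9) / 7 = 4.6714
deviations (xᵢ − x̄): 11.2286, -3.3714, 11.7286, 7.1286, 5.7286, 15.1286, -47.5714
Σ(xᵢ − x̄)² = 2850.5543 ⇒ m₂ = 2850.5543/7 = 407.22204
Σ(xᵢ − x̄)³ = -100652.5506 ⇒ m₃ = -100652.5506/7 = -14378.93580
m₂^(3/2) = 407.22204^(1.5) = 8217.63626
g1 = m₃ / m₂^(3/2) = -14378.93580 / 8217.63626 ≈ -1.7498

-1.7498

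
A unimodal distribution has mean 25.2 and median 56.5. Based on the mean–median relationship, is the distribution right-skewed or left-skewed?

mean − median = 25.2 − 56.5 = -31.3
mean < median ⇒ the longer tail is on the left ⇒ left-skewed (negatively skewed).

left-skewed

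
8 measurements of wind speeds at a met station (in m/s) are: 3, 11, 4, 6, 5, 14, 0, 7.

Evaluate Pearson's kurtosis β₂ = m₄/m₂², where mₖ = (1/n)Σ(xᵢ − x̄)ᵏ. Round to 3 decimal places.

x̄ = 6.2500
Σ(xᵢ − x̄)² = 139.5000 ⇒ m₂ = 17.43750
Σ(xᵢ − x̄)⁴ = 5782.4063 ⇒ m₄ = 722.80078
m₂² = 304.06641
β₂ = m₄/m₂² = 722.80078 / 304.06641 ≈ 2.377

2.377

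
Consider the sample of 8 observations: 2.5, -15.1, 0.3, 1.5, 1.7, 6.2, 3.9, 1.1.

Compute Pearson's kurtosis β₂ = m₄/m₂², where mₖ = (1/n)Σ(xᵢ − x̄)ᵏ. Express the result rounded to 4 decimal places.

x̄ = 0.2625
Σ(xᵢ − x̄)² = 293.7988 ⇒ m₂ = 36.72484
Σ(xᵢ − x̄)⁴ = 57149.1031 ⇒ m₄ = 7143.63789
m₂² = 1348.71415
β₂ = m₄/m₂² = 7143.63789 / 1348.71415 ≈ 5.2966

5.2966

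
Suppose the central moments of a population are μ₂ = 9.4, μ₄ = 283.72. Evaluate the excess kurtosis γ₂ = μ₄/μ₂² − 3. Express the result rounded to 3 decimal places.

0.211

μ₂² = 9.4² = 88.36000
μ₄/μ₂² = 283.72 / 88.36000 = 3.21096
γ₂ = 3.21096 − 3 ≈ 0.211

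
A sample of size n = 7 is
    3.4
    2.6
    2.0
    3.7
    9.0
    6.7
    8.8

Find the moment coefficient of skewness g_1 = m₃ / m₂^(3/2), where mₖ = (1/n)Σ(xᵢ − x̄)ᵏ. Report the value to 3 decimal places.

0.350

x̄ = (3.4 + 2.6 + 2.0 + 3.7 + 9.0 + 6.7 + 8.8) / 7 = 5.1714
deviations (xᵢ − x̄): -1.7714, -2.5714, -3.1714, -1.4714, 3.8286, 1.5286, 3.6286
Σ(xᵢ − x̄)² = 52.1343 ⇒ m₂ = 52.1343/7 = 7.44776
Σ(xᵢ − x̄)³ = 49.8208 ⇒ m₃ = 49.8208/7 = 7.11726
m₂^(3/2) = 7.44776^(1.5) = 20.32535
g_1 = m₃ / m₂^(3/2) = 7.11726 / 20.32535 ≈ 0.350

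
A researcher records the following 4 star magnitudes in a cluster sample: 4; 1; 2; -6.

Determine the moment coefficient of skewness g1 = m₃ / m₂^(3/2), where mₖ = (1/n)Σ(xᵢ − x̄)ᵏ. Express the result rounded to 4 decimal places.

x̄ = (4 + 1 + 2 - 6) / 4 = 0.2500
deviations (xᵢ − x̄): 3.7500, 0.7500, 1.7500, -6.2500
Σ(xᵢ − x̄)² = 56.7500 ⇒ m₂ = 56.7500/4 = 14.18750
Σ(xᵢ − x̄)³ = -185.6250 ⇒ m₃ = -185.6250/4 = -46.40625
m₂^(3/2) = 14.18750^(1.5) = 53.43906
g1 = m₃ / m₂^(3/2) = -46.40625 / 53.43906 ≈ -0.8684

-0.8684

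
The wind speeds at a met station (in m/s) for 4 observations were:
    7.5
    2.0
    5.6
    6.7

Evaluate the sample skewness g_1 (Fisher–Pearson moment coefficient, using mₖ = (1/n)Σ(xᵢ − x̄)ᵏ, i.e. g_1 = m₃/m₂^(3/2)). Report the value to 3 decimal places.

x̄ = (7.5 + 2.0 + 5.6 + 6.7) / 4 = 5.4500
deviations (xᵢ − x̄): 2.0500, -3.4500, 0.1500, 1.2500
Σ(xᵢ − x̄)² = 17.6900 ⇒ m₂ = 17.6900/4 = 4.42250
Σ(xᵢ − x̄)³ = -30.4920 ⇒ m₃ = -30.4920/4 = -7.62300
m₂^(3/2) = 4.42250^(1.5) = 9.30040
g_1 = m₃ / m₂^(3/2) = -7.62300 / 9.30040 ≈ -0.820

-0.820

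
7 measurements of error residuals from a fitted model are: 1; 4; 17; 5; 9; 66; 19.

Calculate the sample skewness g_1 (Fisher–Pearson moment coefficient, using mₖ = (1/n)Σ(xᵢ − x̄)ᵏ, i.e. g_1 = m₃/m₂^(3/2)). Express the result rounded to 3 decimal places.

1.684

x̄ = (1 + 4 + 17 + 5 + 9 + 66 + 19) / 7 = 17.2857
deviations (xᵢ − x̄): -16.2857, -13.2857, -0.2857, -12.2857, -8.2857, 48.7143, 1.7143
Σ(xᵢ − x̄)² = 3037.4286 ⇒ m₂ = 3037.4286/7 = 433.91837
Σ(xᵢ − x̄)³ = 106520.3265 ⇒ m₃ = 106520.3265/7 = 15217.18950
m₂^(3/2) = 433.91837^(1.5) = 9038.82651
g_1 = m₃ / m₂^(3/2) = 15217.18950 / 9038.82651 ≈ 1.684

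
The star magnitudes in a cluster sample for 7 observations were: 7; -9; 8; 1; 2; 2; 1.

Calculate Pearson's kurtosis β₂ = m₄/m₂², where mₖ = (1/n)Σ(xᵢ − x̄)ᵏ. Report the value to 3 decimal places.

x̄ = 1.7143
Σ(xᵢ − x̄)² = 183.4286 ⇒ m₂ = 26.20408
Σ(xᵢ − x̄)⁴ = 15520.2682 ⇒ m₄ = 2217.18117
m₂² = 686.65389
β₂ = m₄/m₂² = 2217.18117 / 686.65389 ≈ 3.229

3.229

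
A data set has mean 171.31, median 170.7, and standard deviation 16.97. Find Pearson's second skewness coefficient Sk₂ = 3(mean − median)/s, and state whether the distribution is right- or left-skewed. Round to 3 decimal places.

Sk₂ = 3(171.31 − 170.7) / 16.97 = 3 × 0.6100 / 16.97
    = 1.8300 / 16.97 ≈ 0.108
Sk₂ > 0 ⇒ mean > median ⇒ right-skewed (positive skew).

0.108, right-skewed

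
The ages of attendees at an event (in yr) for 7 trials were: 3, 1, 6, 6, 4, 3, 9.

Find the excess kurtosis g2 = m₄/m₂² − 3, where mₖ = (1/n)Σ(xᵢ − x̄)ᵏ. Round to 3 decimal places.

-0.715

x̄ = 4.5714
Σ(xᵢ − x̄)² = 41.7143 ⇒ m₂ = 5.95918
Σ(xᵢ − x̄)⁴ = 567.9650 ⇒ m₄ = 81.13786
m₂² = 35.51187
g2 = m₄/m₂² − 3 = 2.28481 − 3 ≈ -0.715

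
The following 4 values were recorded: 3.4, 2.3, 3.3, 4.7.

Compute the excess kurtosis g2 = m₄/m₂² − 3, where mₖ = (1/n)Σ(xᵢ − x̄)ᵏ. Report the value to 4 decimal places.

x̄ = 3.4250
Σ(xᵢ − x̄)² = 2.9075 ⇒ m₂ = 0.72688
Σ(xᵢ − x̄)⁴ = 4.2447 ⇒ m₄ = 1.06118
m₂² = 0.52835
g2 = m₄/m₂² − 3 = 2.00848 − 3 ≈ -0.9915

-0.9915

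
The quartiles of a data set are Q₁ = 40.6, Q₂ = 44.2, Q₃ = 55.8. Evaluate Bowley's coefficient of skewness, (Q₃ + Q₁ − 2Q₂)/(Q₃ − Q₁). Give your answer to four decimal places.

0.5263

numerator: Q₃ + Q₁ − 2Q₂ = 55.8 + 40.6 − 2×44.2 = 8.0000
denominator: Q₃ − Q₁ = 55.8 − 40.6 = 15.2000
Bowley skewness = 8.0000 / 15.2000 ≈ 0.5263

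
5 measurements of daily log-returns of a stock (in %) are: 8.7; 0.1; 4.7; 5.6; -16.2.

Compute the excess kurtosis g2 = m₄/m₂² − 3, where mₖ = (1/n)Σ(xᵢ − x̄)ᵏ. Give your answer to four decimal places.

-0.2192

x̄ = 0.5800
Σ(xᵢ − x̄)² = 389.9080 ⇒ m₂ = 77.98160
Σ(xᵢ − x̄)⁴ = 84551.3525 ⇒ m₄ = 16910.27050
m₂² = 6081.12994
g2 = m₄/m₂² − 3 = 2.78078 − 3 ≈ -0.2192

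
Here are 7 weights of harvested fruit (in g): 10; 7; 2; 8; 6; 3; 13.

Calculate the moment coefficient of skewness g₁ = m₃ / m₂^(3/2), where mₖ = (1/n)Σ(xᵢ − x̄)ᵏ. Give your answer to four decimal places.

x̄ = (10 + 7 + 2 + 8 + 6 + 3 + 13) / 7 = 7.0000
deviations (xᵢ − x̄): 3.0000, 0.0000, -5.0000, 1.0000, -1.0000, -4.0000, 6.0000
Σ(xᵢ − x̄)² = 88.0000 ⇒ m₂ = 88.0000/7 = 12.57143
Σ(xᵢ − x̄)³ = 54.0000 ⇒ m₃ = 54.0000/7 = 7.71429
m₂^(3/2) = 12.57143^(1.5) = 44.57352
g₁ = m₃ / m₂^(3/2) = 7.71429 / 44.57352 ≈ 0.1731

0.1731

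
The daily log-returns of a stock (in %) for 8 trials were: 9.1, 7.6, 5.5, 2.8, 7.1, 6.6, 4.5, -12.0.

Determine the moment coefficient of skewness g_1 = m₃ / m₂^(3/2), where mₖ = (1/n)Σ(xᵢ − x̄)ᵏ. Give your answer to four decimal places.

x̄ = (9.1 + 7.6 + 5.5 + 2.8 + 7.1 + 6.6 + 4.5 - 12.0) / 8 = 3.9000
deviations (xᵢ − x̄): 5.2000, 3.7000, 1.6000, -1.1000, 3.2000, 2.7000, 0.6000, -15.9000
Σ(xᵢ − x̄)² = 315.2000 ⇒ m₂ = 315.2000/8 = 39.40000
Σ(xᵢ − x̄)³ = -3772.9860 ⇒ m₃ = -3772.9860/8 = -471.62325
m₂^(3/2) = 39.40000^(1.5) = 247.31151
g_1 = m₃ / m₂^(3/2) = -471.62325 / 247.31151 ≈ -1.9070

-1.9070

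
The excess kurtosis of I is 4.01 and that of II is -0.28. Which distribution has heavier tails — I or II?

Higher excess kurtosis ⇒ heavier tails relative to the normal distribution.
4.01 vs -0.28: the larger is 4.01, so I has heavier tails. (I is leptokurtic — heavier-than-normal tails; the other is platykurtic.)

I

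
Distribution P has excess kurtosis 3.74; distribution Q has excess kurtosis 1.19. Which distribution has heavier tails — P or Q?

P

Higher excess kurtosis ⇒ heavier tails relative to the normal distribution.
3.74 vs 1.19: the larger is 3.74, so P has heavier tails.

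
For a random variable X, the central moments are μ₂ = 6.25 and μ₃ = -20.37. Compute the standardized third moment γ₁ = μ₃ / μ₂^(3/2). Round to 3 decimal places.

σ = √μ₂ = √6.25 = 2.50000
σ³ = μ₂^(3/2) = 15.62500
γ₁ = μ₃/σ³ = -20.37 / 15.62500 ≈ -1.304

-1.304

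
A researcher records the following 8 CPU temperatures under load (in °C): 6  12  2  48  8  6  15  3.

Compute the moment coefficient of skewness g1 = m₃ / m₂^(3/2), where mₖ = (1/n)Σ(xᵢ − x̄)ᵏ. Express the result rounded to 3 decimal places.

x̄ = (6 + 12 + 2 + 48 + 8 + 6 + 15 + 3) / 8 = 12.5000
deviations (xᵢ − x̄): -6.5000, -0.5000, -10.5000, 35.5000, -4.5000, -6.5000, 2.5000, -9.5000
Σ(xᵢ − x̄)² = 1572.0000 ⇒ m₂ = 1572.0000/8 = 196.50000
Σ(xᵢ − x̄)³ = 42099.0000 ⇒ m₃ = 42099.0000/8 = 5262.37500
m₂^(3/2) = 196.50000^(1.5) = 2754.50669
g1 = m₃ / m₂^(3/2) = 5262.37500 / 2754.50669 ≈ 1.910

1.910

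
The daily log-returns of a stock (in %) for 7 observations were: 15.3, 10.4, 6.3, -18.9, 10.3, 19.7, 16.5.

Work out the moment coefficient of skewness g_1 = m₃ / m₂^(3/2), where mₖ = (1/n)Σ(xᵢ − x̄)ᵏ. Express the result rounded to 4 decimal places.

x̄ = (15.3 + 10.4 + 6.3 - 18.9 + 10.3 + 19.7 + 16.5) / 7 = 8.5143
deviations (xᵢ − x̄): 6.7857, 1.8857, -2.2143, -27.4143, 1.7857, 11.1857, 7.9857
Σ(xᵢ − x̄)² = 998.1286 ⇒ m₂ = 998.1286/7 = 142.58980
Σ(xᵢ − x̄)³ = -18380.1980 ⇒ m₃ = -18380.1980/7 = -2625.74257
m₂^(3/2) = 142.58980^(1.5) = 1702.67857
g_1 = m₃ / m₂^(3/2) = -2625.74257 / 1702.67857 ≈ -1.5421

-1.5421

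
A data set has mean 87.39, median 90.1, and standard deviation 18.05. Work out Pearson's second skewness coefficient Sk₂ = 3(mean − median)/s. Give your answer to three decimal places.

Sk₂ = 3(87.39 − 90.1) / 18.05 = 3 × -2.7100 / 18.05
    = -8.1300 / 18.05 ≈ -0.450

-0.450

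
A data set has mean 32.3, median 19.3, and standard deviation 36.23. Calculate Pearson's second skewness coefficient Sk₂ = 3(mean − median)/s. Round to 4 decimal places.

Sk₂ = 3(32.3 − 19.3) / 36.23 = 3 × 13.0000 / 36.23
    = 39.0000 / 36.23 ≈ 1.0765

1.0765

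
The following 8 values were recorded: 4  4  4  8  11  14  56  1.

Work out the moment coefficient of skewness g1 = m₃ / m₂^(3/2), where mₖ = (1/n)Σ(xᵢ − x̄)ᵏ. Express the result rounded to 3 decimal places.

2.024

x̄ = (4 + 4 + 4 + 8 + 11 + 14 + 56 + 1) / 8 = 12.7500
deviations (xᵢ − x̄): -8.7500, -8.7500, -8.7500, -4.7500, -1.7500, 1.2500, 43.2500, -11.7500
Σ(xᵢ − x̄)² = 2265.5000 ⇒ m₂ = 2265.5000/8 = 283.18750
Σ(xᵢ − x̄)³ = 77159.2500 ⇒ m₃ = 77159.2500/8 = 9644.90625
m₂^(3/2) = 283.18750^(1.5) = 4765.52903
g1 = m₃ / m₂^(3/2) = 9644.90625 / 4765.52903 ≈ 2.024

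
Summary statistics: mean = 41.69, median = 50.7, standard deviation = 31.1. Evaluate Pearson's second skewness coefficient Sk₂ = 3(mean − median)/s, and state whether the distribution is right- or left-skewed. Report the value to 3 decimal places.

Sk₂ = 3(41.69 − 50.7) / 31.1 = 3 × -9.0100 / 31.1
    = -27.0300 / 31.1 ≈ -0.869
Sk₂ < 0 ⇒ mean < median ⇒ left-skewed (negative skew).

-0.869, left-skewed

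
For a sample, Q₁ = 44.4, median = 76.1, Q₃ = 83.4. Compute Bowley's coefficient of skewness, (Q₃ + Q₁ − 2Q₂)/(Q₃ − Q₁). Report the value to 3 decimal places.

numerator: Q₃ + Q₁ − 2Q₂ = 83.4 + 44.4 − 2×76.1 = -24.4000
denominator: Q₃ − Q₁ = 83.4 − 44.4 = 39.0000
Bowley skewness = -24.4000 / 39.0000 ≈ -0.626

-0.626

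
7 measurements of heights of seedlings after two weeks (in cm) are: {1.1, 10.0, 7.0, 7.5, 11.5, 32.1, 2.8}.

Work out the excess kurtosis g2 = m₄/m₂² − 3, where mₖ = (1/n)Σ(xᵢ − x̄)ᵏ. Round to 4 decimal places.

x̄ = 10.2857
Σ(xᵢ − x̄)² = 636.3886 ⇒ m₂ = 90.91265
Σ(xᵢ − x̄)⁴ = 236884.1673 ⇒ m₄ = 33840.59532
m₂² = 8265.11049
g2 = m₄/m₂² − 3 = 4.09439 − 3 ≈ 1.0944

1.0944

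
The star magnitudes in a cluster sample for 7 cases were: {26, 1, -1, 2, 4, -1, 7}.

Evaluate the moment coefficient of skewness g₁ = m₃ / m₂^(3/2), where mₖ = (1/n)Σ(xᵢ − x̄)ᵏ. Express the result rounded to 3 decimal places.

x̄ = (26 + 1 - 1 + 2 + 4 - 1 + 7) / 7 = 5.4286
deviations (xᵢ − x̄): 20.5714, -4.4286, -6.4286, -3.4286, -1.4286, -6.4286, 1.5714
Σ(xᵢ − x̄)² = 541.7143 ⇒ m₂ = 541.7143/7 = 77.38776
Σ(xᵢ − x̄)³ = 8047.9592 ⇒ m₃ = 8047.9592/7 = 1149.70845
m₂^(3/2) = 77.38776^(1.5) = 680.78248
g₁ = m₃ / m₂^(3/2) = 1149.70845 / 680.78248 ≈ 1.689

1.689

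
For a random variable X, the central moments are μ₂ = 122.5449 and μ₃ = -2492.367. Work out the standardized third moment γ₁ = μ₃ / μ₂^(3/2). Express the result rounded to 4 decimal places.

σ = √μ₂ = √122.5449 = 11.07000
σ³ = μ₂^(3/2) = 1356.57204
γ₁ = μ₃/σ³ = -2492.367 / 1356.57204 ≈ -1.8373

-1.8373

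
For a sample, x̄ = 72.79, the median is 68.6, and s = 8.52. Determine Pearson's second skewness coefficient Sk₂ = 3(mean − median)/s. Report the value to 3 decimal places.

Sk₂ = 3(72.79 − 68.6) / 8.52 = 3 × 4.1900 / 8.52
    = 12.5700 / 8.52 ≈ 1.475

1.475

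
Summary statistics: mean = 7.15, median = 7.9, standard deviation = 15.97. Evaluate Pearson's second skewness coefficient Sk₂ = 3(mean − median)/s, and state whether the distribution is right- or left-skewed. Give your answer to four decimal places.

Sk₂ = 3(7.15 − 7.9) / 15.97 = 3 × -0.7500 / 15.97
    = -2.2500 / 15.97 ≈ -0.1409
Sk₂ < 0 ⇒ mean < median ⇒ left-skewed (negative skew).

-0.1409, left-skewed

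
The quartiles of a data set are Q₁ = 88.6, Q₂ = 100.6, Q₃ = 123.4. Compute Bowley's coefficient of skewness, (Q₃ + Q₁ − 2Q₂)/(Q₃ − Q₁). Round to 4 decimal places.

numerator: Q₃ + Q₁ − 2Q₂ = 123.4 + 88.6 − 2×100.6 = 10.8000
denominator: Q₃ − Q₁ = 123.4 − 88.6 = 34.8000
Bowley skewness = 10.8000 / 34.8000 ≈ 0.3103

0.3103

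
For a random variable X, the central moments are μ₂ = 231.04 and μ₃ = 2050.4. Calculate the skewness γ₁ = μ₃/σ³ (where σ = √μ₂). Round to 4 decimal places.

0.5839

σ = √μ₂ = √231.04 = 15.20000
σ³ = μ₂^(3/2) = 3511.80800
γ₁ = μ₃/σ³ = 2050.4 / 3511.80800 ≈ 0.5839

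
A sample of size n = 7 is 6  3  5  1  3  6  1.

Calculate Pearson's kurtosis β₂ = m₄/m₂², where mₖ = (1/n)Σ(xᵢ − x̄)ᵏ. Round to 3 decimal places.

1.471

x̄ = 3.5714
Σ(xᵢ − x̄)² = 27.7143 ⇒ m₂ = 3.95918
Σ(xᵢ − x̄)⁴ = 161.3936 ⇒ m₄ = 23.05623
m₂² = 15.67514
β₂ = m₄/m₂² = 23.05623 / 15.67514 ≈ 1.471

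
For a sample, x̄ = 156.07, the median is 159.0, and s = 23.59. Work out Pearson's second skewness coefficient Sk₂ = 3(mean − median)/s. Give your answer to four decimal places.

Sk₂ = 3(156.07 − 159.0) / 23.59 = 3 × -2.9300 / 23.59
    = -8.7900 / 23.59 ≈ -0.3726

-0.3726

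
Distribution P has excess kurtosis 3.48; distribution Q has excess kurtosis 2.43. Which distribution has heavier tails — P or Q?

Higher excess kurtosis ⇒ heavier tails relative to the normal distribution.
3.48 vs 2.43: the larger is 3.48, so P has heavier tails.

P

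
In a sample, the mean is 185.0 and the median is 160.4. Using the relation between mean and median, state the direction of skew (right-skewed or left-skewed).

right-skewed

mean − median = 185.0 − 160.4 = 24.6
mean > median ⇒ the longer tail is on the right ⇒ right-skewed (positively skewed).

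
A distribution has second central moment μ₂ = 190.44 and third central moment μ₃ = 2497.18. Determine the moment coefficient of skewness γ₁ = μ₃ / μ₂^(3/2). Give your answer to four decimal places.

σ = √μ₂ = √190.44 = 13.80000
σ³ = μ₂^(3/2) = 2628.07200
γ₁ = μ₃/σ³ = 2497.18 / 2628.07200 ≈ 0.9502

0.9502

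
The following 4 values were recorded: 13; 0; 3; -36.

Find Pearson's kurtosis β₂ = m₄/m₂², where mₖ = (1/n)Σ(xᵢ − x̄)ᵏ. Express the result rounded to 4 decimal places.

x̄ = -5.0000
Σ(xᵢ − x̄)² = 1374.0000 ⇒ m₂ = 343.50000
Σ(xᵢ − x̄)⁴ = 1033218.0000 ⇒ m₄ = 258304.50000
m₂² = 117992.25000
β₂ = m₄/m₂² = 258304.50000 / 117992.25000 ≈ 2.1892

2.1892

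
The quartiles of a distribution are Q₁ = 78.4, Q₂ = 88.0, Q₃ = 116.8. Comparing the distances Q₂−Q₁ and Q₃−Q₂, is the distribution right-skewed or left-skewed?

right-skewed

Q₂ − Q₁ = 9.6;  Q₃ − Q₂ = 28.8
Q₃ − Q₂ > Q₂ − Q₁ ⇒ the upper half is more spread out ⇒ right-skewed.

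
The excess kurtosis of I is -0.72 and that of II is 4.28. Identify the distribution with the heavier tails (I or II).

Higher excess kurtosis ⇒ heavier tails relative to the normal distribution.
-0.72 vs 4.28: the larger is 4.28, so II has heavier tails. (II is leptokurtic — heavier-than-normal tails; the other is platykurtic.)

II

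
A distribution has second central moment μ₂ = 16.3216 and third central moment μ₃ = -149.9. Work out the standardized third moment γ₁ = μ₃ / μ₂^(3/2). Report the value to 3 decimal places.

σ = √μ₂ = √16.3216 = 4.04000
σ³ = μ₂^(3/2) = 65.93926
γ₁ = μ₃/σ³ = -149.9 / 65.93926 ≈ -2.273

-2.273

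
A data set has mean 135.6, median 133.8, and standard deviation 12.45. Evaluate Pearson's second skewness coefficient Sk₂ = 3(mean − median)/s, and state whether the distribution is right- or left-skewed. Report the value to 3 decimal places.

Sk₂ = 3(135.6 − 133.8) / 12.45 = 3 × 1.8000 / 12.45
    = 5.4000 / 12.45 ≈ 0.434
Sk₂ > 0 ⇒ mean > median ⇒ right-skewed (positive skew).

0.434, right-skewed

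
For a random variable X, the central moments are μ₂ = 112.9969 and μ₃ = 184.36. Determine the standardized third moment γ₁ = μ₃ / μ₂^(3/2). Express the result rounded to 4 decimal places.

0.1535

σ = √μ₂ = √112.9969 = 10.63000
σ³ = μ₂^(3/2) = 1201.15705
γ₁ = μ₃/σ³ = 184.36 / 1201.15705 ≈ 0.1535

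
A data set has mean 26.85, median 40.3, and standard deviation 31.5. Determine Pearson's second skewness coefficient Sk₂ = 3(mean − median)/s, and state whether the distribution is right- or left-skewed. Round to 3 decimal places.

Sk₂ = 3(26.85 − 40.3) / 31.5 = 3 × -13.4500 / 31.5
    = -40.3500 / 31.5 ≈ -1.281
Sk₂ < 0 ⇒ mean < median ⇒ left-skewed (negative skew).

-1.281, left-skewed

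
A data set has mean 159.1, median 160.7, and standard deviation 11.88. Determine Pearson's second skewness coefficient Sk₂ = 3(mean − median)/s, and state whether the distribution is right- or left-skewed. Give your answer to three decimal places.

Sk₂ = 3(159.1 − 160.7) / 11.88 = 3 × -1.6000 / 11.88
    = -4.8000 / 11.88 ≈ -0.404
Sk₂ < 0 ⇒ mean < median ⇒ left-skewed (negative skew).

-0.404, left-skewed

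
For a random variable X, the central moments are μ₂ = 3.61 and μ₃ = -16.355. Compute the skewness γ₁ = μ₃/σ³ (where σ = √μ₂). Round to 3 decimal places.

σ = √μ₂ = √3.61 = 1.90000
σ³ = μ₂^(3/2) = 6.85900
γ₁ = μ₃/σ³ = -16.355 / 6.85900 ≈ -2.384

-2.384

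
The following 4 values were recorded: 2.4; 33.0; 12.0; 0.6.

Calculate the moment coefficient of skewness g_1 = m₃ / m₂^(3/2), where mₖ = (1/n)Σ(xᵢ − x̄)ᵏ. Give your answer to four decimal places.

x̄ = (2.4 + 33.0 + 12.0 + 0.6) / 4 = 12.0000
deviations (xᵢ − x̄): -9.6000, 21.0000, 0.0000, -11.4000
Σ(xᵢ − x̄)² = 663.1200 ⇒ m₂ = 663.1200/4 = 165.78000
Σ(xᵢ − x̄)³ = 6894.7200 ⇒ m₃ = 6894.7200/4 = 1723.68000
m₂^(3/2) = 165.78000^(1.5) = 2134.51005
g_1 = m₃ / m₂^(3/2) = 1723.68000 / 2134.51005 ≈ 0.8075

0.8075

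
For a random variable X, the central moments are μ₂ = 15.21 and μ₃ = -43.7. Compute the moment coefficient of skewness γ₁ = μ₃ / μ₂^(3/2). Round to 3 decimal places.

σ = √μ₂ = √15.21 = 3.90000
σ³ = μ₂^(3/2) = 59.31900
γ₁ = μ₃/σ³ = -43.7 / 59.31900 ≈ -0.737

-0.737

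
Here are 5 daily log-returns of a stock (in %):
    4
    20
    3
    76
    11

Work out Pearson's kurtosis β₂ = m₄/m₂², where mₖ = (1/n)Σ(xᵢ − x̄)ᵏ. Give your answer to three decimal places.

2.997

x̄ = 22.8000
Σ(xᵢ − x̄)² = 3722.8000 ⇒ m₂ = 744.56000
Σ(xᵢ − x̄)⁴ = 8308322.8960 ⇒ m₄ = 1661664.57920
m₂² = 554369.59360
β₂ = m₄/m₂² = 1661664.57920 / 554369.59360 ≈ 2.997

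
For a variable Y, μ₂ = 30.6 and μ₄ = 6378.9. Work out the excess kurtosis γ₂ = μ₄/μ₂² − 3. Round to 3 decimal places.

μ₂² = 30.6² = 936.36000
μ₄/μ₂² = 6378.9 / 936.36000 = 6.81244
γ₂ = 6.81244 − 3 ≈ 3.812

3.812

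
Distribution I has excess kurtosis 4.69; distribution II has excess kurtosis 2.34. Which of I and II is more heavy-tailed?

I

Higher excess kurtosis ⇒ heavier tails relative to the normal distribution.
4.69 vs 2.34: the larger is 4.69, so I has heavier tails.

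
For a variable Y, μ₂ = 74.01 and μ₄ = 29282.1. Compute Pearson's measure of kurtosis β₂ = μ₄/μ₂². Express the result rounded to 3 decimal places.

5.346

μ₂² = 74.01² = 5477.48010
μ₄/μ₂² = 29282.1 / 5477.48010 = 5.34591
β₂ ≈ 5.346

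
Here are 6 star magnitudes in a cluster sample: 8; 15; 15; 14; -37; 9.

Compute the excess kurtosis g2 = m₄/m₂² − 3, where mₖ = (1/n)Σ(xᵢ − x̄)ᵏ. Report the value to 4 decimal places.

1.0364

x̄ = 4.0000
Σ(xᵢ − x̄)² = 2064.0000 ⇒ m₂ = 344.00000
Σ(xᵢ − x̄)⁴ = 2865924.0000 ⇒ m₄ = 477654.00000
m₂² = 118336.00000
g2 = m₄/m₂² − 3 = 4.03642 − 3 ≈ 1.0364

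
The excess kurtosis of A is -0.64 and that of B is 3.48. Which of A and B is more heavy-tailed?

B

Higher excess kurtosis ⇒ heavier tails relative to the normal distribution.
-0.64 vs 3.48: the larger is 3.48, so B has heavier tails. (B is leptokurtic — heavier-than-normal tails; the other is platykurtic.)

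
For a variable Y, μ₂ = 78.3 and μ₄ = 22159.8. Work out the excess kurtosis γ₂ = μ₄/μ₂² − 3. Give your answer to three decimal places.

μ₂² = 78.3² = 6130.89000
μ₄/μ₂² = 22159.8 / 6130.89000 = 3.61445
γ₂ = 3.61445 − 3 ≈ 0.614

0.614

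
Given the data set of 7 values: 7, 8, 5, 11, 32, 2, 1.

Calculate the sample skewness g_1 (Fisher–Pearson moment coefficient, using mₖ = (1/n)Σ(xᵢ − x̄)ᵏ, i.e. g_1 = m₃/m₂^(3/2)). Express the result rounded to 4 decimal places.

x̄ = (7 + 8 + 5 + 11 + 32 + 2 + 1) / 7 = 9.4286
deviations (xᵢ − x̄): -2.4286, -1.4286, -4.4286, 1.5714, 22.5714, -7.4286, -8.4286
Σ(xᵢ − x̄)² = 665.7143 ⇒ m₂ = 665.7143/7 = 95.10204
Σ(xᵢ − x̄)³ = 10390.5306 ⇒ m₃ = 10390.5306/7 = 1484.36152
m₂^(3/2) = 95.10204^(1.5) = 927.43772
g_1 = m₃ / m₂^(3/2) = 1484.36152 / 927.43772 ≈ 1.6005

1.6005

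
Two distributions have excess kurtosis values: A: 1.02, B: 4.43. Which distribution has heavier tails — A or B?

B

Higher excess kurtosis ⇒ heavier tails relative to the normal distribution.
1.02 vs 4.43: the larger is 4.43, so B has heavier tails.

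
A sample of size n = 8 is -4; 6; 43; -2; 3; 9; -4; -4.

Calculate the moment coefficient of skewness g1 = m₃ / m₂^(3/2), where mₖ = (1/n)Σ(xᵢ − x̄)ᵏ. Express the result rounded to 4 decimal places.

1.8453

x̄ = (-4 + 6 + 43 - 2 + 3 + 9 - 4 - 4) / 8 = 5.8750
deviations (xᵢ − x̄): -9.8750, 0.1250, 37.1250, -7.8750, -2.8750, 3.1250, -9.8750, -9.8750
Σ(xᵢ − x̄)² = 1750.8750 ⇒ m₂ = 1750.8750/8 = 218.85938
Σ(xᵢ − x̄)³ = 47797.5938 ⇒ m₃ = 47797.5938/8 = 5974.69922
m₂^(3/2) = 218.85938^(1.5) = 3237.78295
g1 = m₃ / m₂^(3/2) = 5974.69922 / 3237.78295 ≈ 1.8453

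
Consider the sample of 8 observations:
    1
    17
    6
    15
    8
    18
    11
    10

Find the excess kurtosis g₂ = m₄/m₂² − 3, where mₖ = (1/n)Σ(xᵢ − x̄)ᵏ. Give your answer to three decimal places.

x̄ = 10.7500
Σ(xᵢ − x̄)² = 235.5000 ⇒ m₂ = 29.43750
Σ(xᵢ − x̄)⁴ = 14218.4063 ⇒ m₄ = 1777.30078
m₂² = 866.56641
g₂ = m₄/m₂² − 3 = 2.05097 − 3 ≈ -0.949

-0.949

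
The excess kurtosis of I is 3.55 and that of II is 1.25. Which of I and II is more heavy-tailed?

I

Higher excess kurtosis ⇒ heavier tails relative to the normal distribution.
3.55 vs 1.25: the larger is 3.55, so I has heavier tails.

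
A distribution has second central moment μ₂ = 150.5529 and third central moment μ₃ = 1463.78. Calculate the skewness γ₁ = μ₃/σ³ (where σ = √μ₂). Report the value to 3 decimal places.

σ = √μ₂ = √150.5529 = 12.27000
σ³ = μ₂^(3/2) = 1847.28408
γ₁ = μ₃/σ³ = 1463.78 / 1847.28408 ≈ 0.792

0.792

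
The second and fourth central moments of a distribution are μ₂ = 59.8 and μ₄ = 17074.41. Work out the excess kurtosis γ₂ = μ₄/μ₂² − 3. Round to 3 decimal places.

1.775

μ₂² = 59.8² = 3576.04000
μ₄/μ₂² = 17074.41 / 3576.04000 = 4.77467
γ₂ = 4.77467 − 3 ≈ 1.775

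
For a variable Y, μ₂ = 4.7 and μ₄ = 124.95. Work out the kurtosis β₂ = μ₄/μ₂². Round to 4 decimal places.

μ₂² = 4.7² = 22.09000
μ₄/μ₂² = 124.95 / 22.09000 = 5.65641
β₂ ≈ 5.6564

5.6564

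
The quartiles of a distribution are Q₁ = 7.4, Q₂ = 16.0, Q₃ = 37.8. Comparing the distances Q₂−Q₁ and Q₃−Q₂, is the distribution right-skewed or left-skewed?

Q₂ − Q₁ = 8.6;  Q₃ − Q₂ = 21.8
Q₃ − Q₂ > Q₂ − Q₁ ⇒ the upper half is more spread out ⇒ right-skewed.

right-skewed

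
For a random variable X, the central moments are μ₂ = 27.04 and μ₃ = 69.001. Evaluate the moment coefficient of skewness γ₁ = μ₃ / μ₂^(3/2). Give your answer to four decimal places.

σ = √μ₂ = √27.04 = 5.20000
σ³ = μ₂^(3/2) = 140.60800
γ₁ = μ₃/σ³ = 69.001 / 140.60800 ≈ 0.4907

0.4907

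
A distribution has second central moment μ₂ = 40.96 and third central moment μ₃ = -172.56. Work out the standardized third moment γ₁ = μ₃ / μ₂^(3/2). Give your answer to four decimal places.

σ = √μ₂ = √40.96 = 6.40000
σ³ = μ₂^(3/2) = 262.14400
γ₁ = μ₃/σ³ = -172.56 / 262.14400 ≈ -0.6583

-0.6583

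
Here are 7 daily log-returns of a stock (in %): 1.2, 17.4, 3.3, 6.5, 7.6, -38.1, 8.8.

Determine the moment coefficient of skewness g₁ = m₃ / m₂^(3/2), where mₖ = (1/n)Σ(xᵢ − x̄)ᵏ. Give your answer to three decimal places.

-1.680

x̄ = (1.2 + 17.4 + 3.3 + 6.5 + 7.6 - 38.1 + 8.8) / 7 = 0.9571
deviations (xᵢ − x̄): 0.2429, 16.4429, 2.3429, 5.5429, 6.6429, -39.0571, 7.8429
Σ(xᵢ − x̄)² = 1937.7371 ⇒ m₂ = 1937.7371/7 = 276.81959
Σ(xᵢ − x̄)³ = -54175.7908 ⇒ m₃ = -54175.7908/7 = -7739.39869
m₂^(3/2) = 276.81959^(1.5) = 4605.69565
g₁ = m₃ / m₂^(3/2) = -7739.39869 / 4605.69565 ≈ -1.680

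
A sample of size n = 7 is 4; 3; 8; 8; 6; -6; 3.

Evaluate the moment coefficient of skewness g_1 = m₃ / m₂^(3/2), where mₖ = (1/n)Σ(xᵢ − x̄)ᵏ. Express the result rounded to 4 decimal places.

-1.2285

x̄ = (4 + 3 + 8 + 8 + 6 - 6 + 3) / 7 = 3.7143
deviations (xᵢ − x̄): 0.2857, -0.7143, 4.2857, 4.2857, 2.2857, -9.7143, -0.7143
Σ(xᵢ − x̄)² = 137.4286 ⇒ m₂ = 137.4286/7 = 19.63265
Σ(xᵢ − x̄)³ = -748.0408 ⇒ m₃ = -748.0408/7 = -106.86297
m₂^(3/2) = 19.63265^(1.5) = 86.98983
g_1 = m₃ / m₂^(3/2) = -106.86297 / 86.98983 ≈ -1.2285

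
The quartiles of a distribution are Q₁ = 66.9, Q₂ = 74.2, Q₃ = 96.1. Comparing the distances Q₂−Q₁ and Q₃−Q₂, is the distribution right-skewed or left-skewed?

right-skewed

Q₂ − Q₁ = 7.3;  Q₃ − Q₂ = 21.9
Q₃ − Q₂ > Q₂ − Q₁ ⇒ the upper half is more spread out ⇒ right-skewed.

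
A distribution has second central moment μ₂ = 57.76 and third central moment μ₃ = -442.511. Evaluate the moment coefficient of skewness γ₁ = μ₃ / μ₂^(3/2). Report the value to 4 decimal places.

σ = √μ₂ = √57.76 = 7.60000
σ³ = μ₂^(3/2) = 438.97600
γ₁ = μ₃/σ³ = -442.511 / 438.97600 ≈ -1.0081

-1.0081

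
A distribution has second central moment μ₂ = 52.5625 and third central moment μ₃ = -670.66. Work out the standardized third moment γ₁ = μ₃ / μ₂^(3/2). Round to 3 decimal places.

σ = √μ₂ = √52.5625 = 7.25000
σ³ = μ₂^(3/2) = 381.07813
γ₁ = μ₃/σ³ = -670.66 / 381.07813 ≈ -1.760

-1.760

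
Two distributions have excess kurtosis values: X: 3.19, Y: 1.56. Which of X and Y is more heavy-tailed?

X

Higher excess kurtosis ⇒ heavier tails relative to the normal distribution.
3.19 vs 1.56: the larger is 3.19, so X has heavier tails.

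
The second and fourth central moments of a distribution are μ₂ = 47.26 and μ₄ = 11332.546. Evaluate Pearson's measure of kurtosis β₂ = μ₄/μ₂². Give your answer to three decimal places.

μ₂² = 47.26² = 2233.50760
μ₄/μ₂² = 11332.546 / 2233.50760 = 5.07388
β₂ ≈ 5.074

5.074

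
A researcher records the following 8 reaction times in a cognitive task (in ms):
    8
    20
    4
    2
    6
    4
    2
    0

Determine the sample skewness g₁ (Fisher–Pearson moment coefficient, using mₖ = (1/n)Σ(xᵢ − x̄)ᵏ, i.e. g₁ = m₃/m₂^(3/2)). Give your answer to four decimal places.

x̄ = (8 + 20 + 4 + 2 + 6 + 4 + 2 + 0) / 8 = 5.7500
deviations (xᵢ − x̄): 2.2500, 14.2500, -1.7500, -3.7500, 0.2500, -1.7500, -3.7500, -5.7500
Σ(xᵢ − x̄)² = 275.5000 ⇒ m₂ = 275.5000/8 = 34.43750
Σ(xᵢ − x̄)³ = 2598.7500 ⇒ m₃ = 2598.7500/8 = 324.84375
m₂^(3/2) = 34.43750^(1.5) = 202.09121
g₁ = m₃ / m₂^(3/2) = 324.84375 / 202.09121 ≈ 1.6074

1.6074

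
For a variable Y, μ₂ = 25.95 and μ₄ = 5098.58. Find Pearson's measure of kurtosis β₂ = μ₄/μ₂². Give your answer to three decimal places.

7.571

μ₂² = 25.95² = 673.40250
μ₄/μ₂² = 5098.58 / 673.40250 = 7.57137
β₂ ≈ 7.571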